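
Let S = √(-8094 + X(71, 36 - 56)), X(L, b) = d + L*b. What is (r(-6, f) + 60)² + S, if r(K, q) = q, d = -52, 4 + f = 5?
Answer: 3721 + I*√9566 ≈ 3721.0 + 97.806*I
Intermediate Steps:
f = 1 (f = -4 + 5 = 1)
X(L, b) = -52 + L*b
S = I*√9566 (S = √(-8094 + (-52 + 71*(36 - 56))) = √(-8094 + (-52 + 71*(-20))) = √(-8094 + (-52 - 1420)) = √(-8094 - 1472) = √(-9566) = I*√9566 ≈ 97.806*I)
(r(-6, f) + 60)² + S = (1 + 60)² + I*√9566 = 61² + I*√9566 = 3721 + I*√9566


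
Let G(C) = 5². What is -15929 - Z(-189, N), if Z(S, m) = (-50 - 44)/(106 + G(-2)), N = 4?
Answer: -2086605/131 ≈ -15928.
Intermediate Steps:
G(C) = 25
Z(S, m) = -94/131 (Z(S, m) = (-50 - 44)/(106 + 25) = -94/131)
-15929 - Z(-189, N) = -15929 - 1*(-94/131) = -15929 + 94/131 = -2086605/131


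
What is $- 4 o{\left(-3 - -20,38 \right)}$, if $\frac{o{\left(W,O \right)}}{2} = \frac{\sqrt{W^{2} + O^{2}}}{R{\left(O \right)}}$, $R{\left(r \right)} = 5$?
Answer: $- \frac{8 \sqrt{1733}}{5} \approx -66.607$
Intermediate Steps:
$o{\left(W,O \right)} = \frac{2 \sqrt{O^{2} + W^{2}}}{5}$ ($o{\left(W,O \right)} = 2 \frac{\sqrt{W^{2} + O^{2}}}{5} = 2 \sqrt{O^{2} + W^{2}} \cdot \frac{1}{5} = 2 \frac{\sqrt{O^{2} + W^{2}}}{5} = \frac{2 \sqrt{O^{2} + W^{2}}}{5}$)
$- 4 o{\left(-3 - -20,38 \right)} = - 4 \frac{2 \sqrt{38^{2} + \left(-3 - -20\right)^{2}}}{5} = - 4 \frac{2 \sqrt{1444 + \left(-3 + 20\right)^{2}}}{5} = - 4 \frac{2 \sqrt{1444 + 17^{2}}}{5} = - 4 \frac{2 \sqrt{1444 + 289}}{5} = - 4 \frac{2 \sqrt{1733}}{5} = - \frac{8 \sqrt{1733}}{5}$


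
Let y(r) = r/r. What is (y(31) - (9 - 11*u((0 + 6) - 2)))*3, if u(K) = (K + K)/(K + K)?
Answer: 9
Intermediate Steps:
y(r) = 1
u(K) = 1 (u(K) = (2*K)/((2*K)) = (2*K)*(1/(2*K)) = 1)
(y(31) - (9 - 11*u((0 + 6) - 2)))*3 = (1 - (9 - 11*1))*3 = (1 - (9 - 11))*3 = (1 - 1*(-2))*3 = (1 + 2)*3 = 3*3 = 9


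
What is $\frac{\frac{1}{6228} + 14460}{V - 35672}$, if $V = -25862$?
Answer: $- \frac{90056881}{383233752} \approx -0.23499$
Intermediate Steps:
$\frac{\frac{1}{6228} + 14460}{V - 35672} = \frac{\frac{1}{6228} + 14460}{-25862 - 35672} = \frac{\frac{1}{6228} + 14460}{-61534} = \frac{90056881}{6228} \left(- \frac{1}{61534}\right) = - \frac{90056881}{383233752}$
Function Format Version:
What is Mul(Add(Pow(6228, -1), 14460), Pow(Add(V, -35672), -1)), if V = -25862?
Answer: Rational(-90056881, 383233752) ≈ -0.23499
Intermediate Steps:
Mul(Add(Pow(6228, -1), 14460), Pow(Add(V, -35672), -1)) = Mul(Add(Pow(6228, -1), 14460), Pow(Add(-25862, -35672), -1)) = Mul(Add(Rational(1, 6228), 14460), Pow(-61534, -1)) = Mul(Rational(90056881, 6228), Rational(-1, 61534)) = Rational(-90056881, 383233752)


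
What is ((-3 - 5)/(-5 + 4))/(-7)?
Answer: -8/7 ≈ -1.1429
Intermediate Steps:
((-3 - 5)/(-5 + 4))/(-7) = -8/(-1)*(-⅐) = -8*(-1)*(-⅐) = 8*(-⅐) = -8/7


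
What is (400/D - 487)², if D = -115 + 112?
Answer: 3463321/9 ≈ 3.8481e+5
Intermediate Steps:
D = -3
(400/D - 487)² = (400/(-3) - 487)² = (400*(-⅓) - 487)² = (-400/3 - 487)² = (-1861/3)² = 3463321/9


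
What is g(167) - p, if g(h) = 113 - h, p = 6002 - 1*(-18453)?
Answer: -24509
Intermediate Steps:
p = 24455 (p = 6002 + 18453 = 24455)
g(167) - p = (113 - 1*167) - 1*24455 = (113 - 167) - 24455 = -54 - 24455 = -24509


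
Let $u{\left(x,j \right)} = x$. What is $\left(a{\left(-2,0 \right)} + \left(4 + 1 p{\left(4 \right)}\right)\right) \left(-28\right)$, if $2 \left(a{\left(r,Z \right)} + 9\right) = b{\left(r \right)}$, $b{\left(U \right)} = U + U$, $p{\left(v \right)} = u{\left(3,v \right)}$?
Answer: $112$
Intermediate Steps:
$p{\left(v \right)} = 3$
$b{\left(U \right)} = 2 U$
$a{\left(r,Z \right)} = -9 + r$ ($a{\left(r,Z \right)} = -9 + \frac{2 r}{2} = -9 + r$)
$\left(a{\left(-2,0 \right)} + \left(4 + 1 p{\left(4 \right)}\right)\right) \left(-28\right) = \left(\left(-9 - 2\right) + \left(4 + 1 \cdot 3\right)\right) \left(-28\right) = \left(-11 + \left(4 + 3\right)\right) \left(-28\right) = \left(-11 + 7\right) \left(-28\right) = \left(-4\right) \left(-28\right) = 112$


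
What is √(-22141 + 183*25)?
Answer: I*√17566 ≈ 132.54*I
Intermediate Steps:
√(-22141 + 183*25) = √(-22141 + 4575) = √(-17566) = I*√17566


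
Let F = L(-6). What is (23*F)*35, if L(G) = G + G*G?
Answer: 24150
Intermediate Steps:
L(G) = G + G**2
F = 30 (F = -6*(1 - 6) = -6*(-5) = 30)
(23*F)*35 = (23*30)*35 = 690*35 = 24150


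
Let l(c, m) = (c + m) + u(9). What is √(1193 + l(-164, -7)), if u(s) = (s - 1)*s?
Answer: √1094 ≈ 33.076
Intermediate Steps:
u(s) = s*(-1 + s) (u(s) = (-1 + s)*s = s*(-1 + s))
l(c, m) = 72 + c + m (l(c, m) = (c + m) + 9*(-1 + 9) = (c + m) + 9*8 = (c + m) + 72 = 72 + c + m)
√(1193 + l(-164, -7)) = √(1193 + (72 - 164 - 7)) = √(1193 - 99) = √1094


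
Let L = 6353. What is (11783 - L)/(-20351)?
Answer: -5430/20351 ≈ -0.26682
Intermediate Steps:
(11783 - L)/(-20351) = (11783 - 1*6353)/(-20351) = (11783 - 6353)*(-1/20351) = 5430*(-1/20351) = -5430/20351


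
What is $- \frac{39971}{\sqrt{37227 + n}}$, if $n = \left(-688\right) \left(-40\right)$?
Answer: $- \frac{39971 \sqrt{64747}}{64747} \approx -157.09$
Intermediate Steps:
$n = 27520$
$- \frac{39971}{\sqrt{37227 + n}} = - \frac{39971}{\sqrt{37227 + 27520}} = - \frac{39971}{\sqrt{64747}} = - 39971 \frac{\sqrt{64747}}{64747} = - \frac{39971 \sqrt{64747}}{64747}$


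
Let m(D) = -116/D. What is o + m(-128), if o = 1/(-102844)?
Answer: 745611/822752 ≈ 0.90624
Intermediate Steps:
o = -1/102844 ≈ -9.7235e-6
o + m(-128) = -1/102844 - 116/(-128) = -1/102844 - 116*(-1/128) = -1/102844 + 29/32 = 745611/822752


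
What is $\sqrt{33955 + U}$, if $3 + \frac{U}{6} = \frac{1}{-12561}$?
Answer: $\frac{\sqrt{594948486579}}{4187} \approx 184.22$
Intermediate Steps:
$U = - \frac{75368}{4187}$ ($U = -18 + \frac{6}{-12561} = -18 + 6 \left(- \frac{1}{12561}\right) = -18 - \frac{2}{4187} = - \frac{75368}{4187} \approx -18.0$)
$\sqrt{33955 + U} = \sqrt{33955 - \frac{75368}{4187}} = \sqrt{\frac{142094217}{4187}} = \frac{\sqrt{594948486579}}{4187}$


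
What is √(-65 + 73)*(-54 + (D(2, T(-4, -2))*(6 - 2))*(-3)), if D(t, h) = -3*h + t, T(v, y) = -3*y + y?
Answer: 132*√2 ≈ 186.68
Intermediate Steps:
T(v, y) = -2*y
D(t, h) = t - 3*h
√(-65 + 73)*(-54 + (D(2, T(-4, -2))*(6 - 2))*(-3)) = √(-65 + 73)*(-54 + ((2 - (-6)*(-2))*(6 - 2))*(-3)) = √8*(-54 + ((2 - 3*4)*4)*(-3)) = (2*√2)*(-54 + ((2 - 12)*4)*(-3)) = (2*√2)*(-54 - 10*4*(-3)) = (2*√2)*(-54 - 40*(-3)) = (2*√2)*(-54 + 120) = (2*√2)*66 = 132*√2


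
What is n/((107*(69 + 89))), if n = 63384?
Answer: 31692/8453 ≈ 3.7492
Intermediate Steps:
n/((107*(69 + 89))) = 63384/((107*(69 + 89))) = 63384/((107*158)) = 63384/16906 = 63384*(1/16906) = 31692/8453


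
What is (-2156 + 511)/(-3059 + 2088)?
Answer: 1645/971 ≈ 1.6941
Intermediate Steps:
(-2156 + 511)/(-3059 + 2088) = -1645/(-971) = -1645*(-1/971) = 1645/971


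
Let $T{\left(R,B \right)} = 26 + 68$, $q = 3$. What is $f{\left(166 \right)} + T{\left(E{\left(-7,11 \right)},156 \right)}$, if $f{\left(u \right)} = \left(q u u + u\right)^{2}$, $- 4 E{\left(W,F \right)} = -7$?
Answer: $6861471650$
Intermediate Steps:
$E{\left(W,F \right)} = \frac{7}{4}$ ($E{\left(W,F \right)} = \left(- \frac{1}{4}\right) \left(-7\right) = \frac{7}{4}$)
$f{\left(u \right)} = \left(u + 3 u^{2}\right)^{2}$ ($f{\left(u \right)} = \left(3 u u + u\right)^{2} = \left(3 u^{2} + u\right)^{2} = \left(u + 3 u^{2}\right)^{2}$)
$T{\left(R,B \right)} = 94$
$f{\left(166 \right)} + T{\left(E{\left(-7,11 \right)},156 \right)} = 166^{2} \left(1 + 3 \cdot 166\right)^{2} + 94 = 27556 \left(1 + 498\right)^{2} + 94 = 27556 \cdot 499^{2} + 94 = 27556 \cdot 249001 + 94 = 6861471556 + 94 = 6861471650$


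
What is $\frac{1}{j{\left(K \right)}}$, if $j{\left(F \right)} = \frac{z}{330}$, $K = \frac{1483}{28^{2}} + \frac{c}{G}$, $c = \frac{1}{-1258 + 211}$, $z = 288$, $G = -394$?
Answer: $\frac{55}{48} \approx 1.1458$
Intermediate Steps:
$c = - \frac{1}{1047}$ ($c = \frac{1}{-1047} = - \frac{1}{1047} \approx -0.00095511$)
$K = \frac{305882489}{161707056}$ ($K = \frac{1483}{28^{2}} - \frac{1}{1047 \left(-394\right)} = \frac{1483}{784} - - \frac{1}{412518} = 1483 \cdot \frac{1}{784} + \frac{1}{412518} = \frac{1483}{784} + \frac{1}{412518} = \frac{305882489}{161707056} \approx 1.8916$)
$j{\left(F \right)} = \frac{48}{55}$ ($j{\left(F \right)} = \frac{288}{330} = 288 \cdot \frac{1}{330} = \frac{48}{55}$)
$\frac{1}{j{\left(K \right)}} = \frac{1}{\frac{48}{55}} = \frac{55}{48}$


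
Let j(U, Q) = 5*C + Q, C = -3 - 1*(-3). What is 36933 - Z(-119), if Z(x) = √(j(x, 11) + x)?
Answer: 36933 - 6*I*√3 ≈ 36933.0 - 10.392*I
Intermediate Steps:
C = 0 (C = -3 + 3 = 0)
j(U, Q) = Q (j(U, Q) = 5*0 + Q = 0 + Q = Q)
Z(x) = √(11 + x)
36933 - Z(-119) = 36933 - √(11 - 119) = 36933 - √(-108) = 36933 - 6*I*√3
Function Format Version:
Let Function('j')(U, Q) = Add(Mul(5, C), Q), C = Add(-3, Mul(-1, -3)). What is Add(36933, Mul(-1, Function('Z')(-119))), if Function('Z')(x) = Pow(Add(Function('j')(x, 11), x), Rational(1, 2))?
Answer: Add(36933, Mul(-6, I, Pow(3, Rational(1, 2)))) ≈ Add(36933., Mul(-10.392, I))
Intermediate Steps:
C = 0 (C = Add(-3, 3) = 0)
Function('j')(U, Q) = Q (Function('j')(U, Q) = Add(Mul(5, 0), Q) = Add(0, Q) = Q)
Function('Z')(x) = Pow(Add(11, x), Rational(1, 2))
Add(36933, Mul(-1, Function('Z')(-119))) = Add(36933, Mul(-1, Pow(Add(11, -119), Rational(1, 2)))) = Add(36933, Mul(-1, Pow(-108, Rational(1, 2)))) = Add(36933, Mul(-1, Mul(6, I, Pow(3, Rational(1, 2))))) = Add(36933, Mul(-6, I, Pow(3, Rational(1, 2))))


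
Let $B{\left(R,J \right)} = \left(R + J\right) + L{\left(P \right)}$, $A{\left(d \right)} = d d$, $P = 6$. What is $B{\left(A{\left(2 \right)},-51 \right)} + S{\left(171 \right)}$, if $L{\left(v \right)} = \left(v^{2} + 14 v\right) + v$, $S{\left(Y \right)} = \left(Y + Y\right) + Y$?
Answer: $592$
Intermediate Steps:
$S{\left(Y \right)} = 3 Y$ ($S{\left(Y \right)} = 2 Y + Y = 3 Y$)
$L{\left(v \right)} = v^{2} + 15 v$
$A{\left(d \right)} = d^{2}$
$B{\left(R,J \right)} = 126 + J + R$ ($B{\left(R,J \right)} = \left(R + J\right) + 6 \left(15 + 6\right) = \left(J + R\right) + 6 \cdot 21 = \left(J + R\right) + 126 = 126 + J + R$)
$B{\left(A{\left(2 \right)},-51 \right)} + S{\left(171 \right)} = \left(126 - 51 + 2^{2}\right) + 3 \cdot 171 = \left(126 - 51 + 4\right) + 513 = 79 + 513 = 592$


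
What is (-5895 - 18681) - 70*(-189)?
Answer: -11346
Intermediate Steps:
(-5895 - 18681) - 70*(-189) = -24576 + 13230 = -11346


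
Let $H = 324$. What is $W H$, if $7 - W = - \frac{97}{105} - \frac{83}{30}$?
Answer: $\frac{24246}{7} \approx 3463.7$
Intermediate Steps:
$W = \frac{449}{42}$ ($W = 7 - \left(- \frac{97}{105} - \frac{83}{30}\right) = 7 - - \frac{155}{42} = 7 + \frac{155}{42} = \frac{449}{42} \approx 10.69$)
$W H = \frac{449}{42} \cdot 324 = \frac{24246}{7}$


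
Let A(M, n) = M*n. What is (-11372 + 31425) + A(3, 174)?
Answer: 20575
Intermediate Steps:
(-11372 + 31425) + A(3, 174) = (-11372 + 31425) + 3*174 = 20053 + 522 = 20575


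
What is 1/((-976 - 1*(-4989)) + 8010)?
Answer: 1/12023 ≈ 8.3174e-5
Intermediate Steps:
1/((-976 - 1*(-4989)) + 8010) = 1/((-976 + 4989) + 8010) = 1/(4013 + 8010) = 1/12023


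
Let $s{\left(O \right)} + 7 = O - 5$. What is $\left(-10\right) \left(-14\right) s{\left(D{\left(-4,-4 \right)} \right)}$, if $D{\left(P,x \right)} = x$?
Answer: $-2240$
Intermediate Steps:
$s{\left(O \right)} = -12 + O$ ($s{\left(O \right)} = -7 + \left(O - 5\right) = -7 + \left(-5 + O\right) = -12 + O$)
$\left(-10\right) \left(-14\right) s{\left(D{\left(-4,-4 \right)} \right)} = \left(-10\right) \left(-14\right) \left(-12 - 4\right) = 140 \left(-16\right) = -2240$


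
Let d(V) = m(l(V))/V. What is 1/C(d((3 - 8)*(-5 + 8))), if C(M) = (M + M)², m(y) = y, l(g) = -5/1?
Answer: 9/4 ≈ 2.2500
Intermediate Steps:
l(g) = -5 (l(g) = -5*1 = -5)
d(V) = -5/V
C(M) = 4*M² (C(M) = (2*M)² = 4*M²)
1/C(d((3 - 8)*(-5 + 8))) = 1/(4*(-5*1/((-5 + 8)*(3 - 8)))²) = 1/(4*(-5/((-5*3)))²) = 1/(4*(-5/(-15))²) = 1/(4*(-5*(-1/15))²) = 1/(4*(⅓)²) = 1/(4*(⅑)) = 1/(4/9) = 9/4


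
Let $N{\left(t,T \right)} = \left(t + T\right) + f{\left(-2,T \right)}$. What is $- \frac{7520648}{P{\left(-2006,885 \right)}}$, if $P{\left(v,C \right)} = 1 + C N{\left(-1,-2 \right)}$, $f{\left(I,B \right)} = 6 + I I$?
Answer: $- \frac{1880162}{1549} \approx -1213.8$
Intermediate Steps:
$f{\left(I,B \right)} = 6 + I^{2}$
$N{\left(t,T \right)} = 10 + T + t$ ($N{\left(t,T \right)} = \left(t + T\right) + \left(6 + \left(-2\right)^{2}\right) = \left(T + t\right) + \left(6 + 4\right) = \left(T + t\right) + 10 = 10 + T + t$)
$P{\left(v,C \right)} = 1 + 7 C$ ($P{\left(v,C \right)} = 1 + C \left(10 - 2 - 1\right) = 1 + C 7 = 1 + 7 C$)
$- \frac{7520648}{P{\left(-2006,885 \right)}} = - \frac{7520648}{1 + 7 \cdot 885} = - \frac{7520648}{1 + 6195} = - \frac{7520648}{6196} = \left(-7520648\right) \frac{1}{6196} = - \frac{1880162}{1549}$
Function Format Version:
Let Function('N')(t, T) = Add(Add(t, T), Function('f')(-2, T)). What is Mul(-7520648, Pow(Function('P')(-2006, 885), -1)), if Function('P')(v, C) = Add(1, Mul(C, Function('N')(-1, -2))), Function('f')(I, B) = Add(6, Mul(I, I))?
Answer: Rational(-1880162, 1549) ≈ -1213.8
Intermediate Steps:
Function('f')(I, B) = Add(6, Pow(I, 2))
Function('N')(t, T) = Add(10, T, t) (Function('N')(t, T) = Add(Add(t, T), Add(6, Pow(-2, 2))) = Add(Add(T, t), Add(6, 4)) = Add(Add(T, t), 10) = Add(10, T, t))
Function('P')(v, C) = Add(1, Mul(7, C)) (Function('P')(v, C) = Add(1, Mul(C, Add(10, -2, -1))) = Add(1, Mul(C, 7)) = Add(1, Mul(7, C)))
Mul(-7520648, Pow(Function('P')(-2006, 885), -1)) = Mul(-7520648, Pow(Add(1, Mul(7, 885)), -1)) = Mul(-7520648, Pow(Add(1, 6195), -1)) = Mul(-7520648, Pow(6196, -1)) = Mul(-7520648, Rational(1, 6196)) = Rational(-1880162, 1549)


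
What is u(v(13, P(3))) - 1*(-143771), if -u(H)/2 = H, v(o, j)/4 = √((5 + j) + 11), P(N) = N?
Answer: 143771 - 8*√19 ≈ 1.4374e+5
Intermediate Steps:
v(o, j) = 4*√(16 + j) (v(o, j) = 4*√((5 + j) + 11) = 4*√(16 + j))
u(H) = -2*H
u(v(13, P(3))) - 1*(-143771) = -8*√(16 + 3) - 1*(-143771) = -8*√19 + 143771 = 143771 - 8*√19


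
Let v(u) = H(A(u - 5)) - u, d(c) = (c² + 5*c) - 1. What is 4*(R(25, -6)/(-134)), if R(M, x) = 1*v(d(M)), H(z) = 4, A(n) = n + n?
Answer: 1490/67 ≈ 22.239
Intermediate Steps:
A(n) = 2*n
d(c) = -1 + c² + 5*c
v(u) = 4 - u
R(M, x) = 5 - M² - 5*M (R(M, x) = 1*(4 - (-1 + M² + 5*M)) = 1*(4 + (1 - M² - 5*M)) = 1*(5 - M² - 5*M) = 5 - M² - 5*M)
4*(R(25, -6)/(-134)) = 4*((5 - 1*25² - 5*25)/(-134)) = 4*((5 - 1*625 - 125)*(-1/134)) = 4*((5 - 625 - 125)*(-1/134)) = 4*(-745*(-1/134)) = 4*(745/134) = 1490/67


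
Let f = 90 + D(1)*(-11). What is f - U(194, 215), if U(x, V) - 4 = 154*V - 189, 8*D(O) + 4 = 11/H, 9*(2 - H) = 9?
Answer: -262757/8 ≈ -32845.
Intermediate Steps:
H = 1 (H = 2 - ⅑*9 = 2 - 1 = 1)
D(O) = 7/8 (D(O) = -½ + (11/1)/8 = -½ + (11*1)/8 = -½ + (⅛)*11 = -½ + 11/8 = 7/8)
f = 643/8 (f = 90 + (7/8)*(-11) = 90 - 77/8 = 643/8 ≈ 80.375)
U(x, V) = -185 + 154*V (U(x, V) = 4 + (154*V - 189) = 4 + (-189 + 154*V) = -185 + 154*V)
f - U(194, 215) = 643/8 - (-185 + 154*215) = 643/8 - (-185 + 33110) = 643/8 - 1*32925 = 643/8 - 32925 = -262757/8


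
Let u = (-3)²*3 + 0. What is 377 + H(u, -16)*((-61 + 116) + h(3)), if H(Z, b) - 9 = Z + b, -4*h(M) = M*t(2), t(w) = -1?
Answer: 1492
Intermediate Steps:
h(M) = M/4 (h(M) = -M*(-1)/4 = -(-1)*M/4 = M/4)
u = 27 (u = 9*3 + 0 = 27 + 0 = 27)
H(Z, b) = 9 + Z + b (H(Z, b) = 9 + (Z + b) = 9 + Z + b)
377 + H(u, -16)*((-61 + 116) + h(3)) = 377 + (9 + 27 - 16)*((-61 + 116) + (¼)*3) = 377 + 20*(55 + ¾) = 377 + 20*(223/4) = 377 + 1115 = 1492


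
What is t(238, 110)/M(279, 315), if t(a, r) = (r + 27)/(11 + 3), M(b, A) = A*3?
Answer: 137/13230 ≈ 0.010355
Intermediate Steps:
M(b, A) = 3*A
t(a, r) = 27/14 + r/14 (t(a, r) = (27 + r)/14 = (27 + r)*(1/14) = 27/14 + r/14)
t(238, 110)/M(279, 315) = (27/14 + (1/14)*110)/((3*315)) = (27/14 + 55/7)/945 = (137/14)*(1/945) = 137/13230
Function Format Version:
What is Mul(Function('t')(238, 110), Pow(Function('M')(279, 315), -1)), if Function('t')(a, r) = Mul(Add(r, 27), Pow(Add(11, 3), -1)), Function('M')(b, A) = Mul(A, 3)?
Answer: Rational(137, 13230) ≈ 0.010355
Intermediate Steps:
Function('M')(b, A) = Mul(3, A)
Function('t')(a, r) = Add(Rational(27, 14), Mul(Rational(1, 14), r)) (Function('t')(a, r) = Mul(Add(27, r), Pow(14, -1)) = Mul(Add(27, r), Rational(1, 14)) = Add(Rational(27, 14), Mul(Rational(1, 14), r)))
Mul(Function('t')(238, 110), Pow(Function('M')(279, 315), -1)) = Mul(Add(Rational(27, 14), Mul(Rational(1, 14), 110)), Pow(Mul(3, 315), -1)) = Mul(Add(Rational(27, 14), Rational(55, 7)), Pow(945, -1)) = Mul(Rational(137, 14), Rational(1, 945)) = Rational(137, 13230)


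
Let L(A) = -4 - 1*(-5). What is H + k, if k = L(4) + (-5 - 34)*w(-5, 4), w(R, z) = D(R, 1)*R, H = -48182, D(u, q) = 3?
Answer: -47596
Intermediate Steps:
w(R, z) = 3*R
L(A) = 1 (L(A) = -4 + 5 = 1)
k = 586 (k = 1 + (-5 - 34)*(3*(-5)) = 1 - 39*(-15) = 1 + 585 = 586)
H + k = -48182 + 586 = -47596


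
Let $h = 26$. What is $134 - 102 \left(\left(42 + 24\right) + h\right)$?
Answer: $-9250$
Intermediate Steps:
$134 - 102 \left(\left(42 + 24\right) + h\right) = 134 - 102 \left(\left(42 + 24\right) + 26\right) = 134 - 102 \left(66 + 26\right) = 134 - 9384 = -9250$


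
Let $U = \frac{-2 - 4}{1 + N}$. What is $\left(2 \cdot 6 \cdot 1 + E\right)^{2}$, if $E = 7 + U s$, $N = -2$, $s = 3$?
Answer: $1369$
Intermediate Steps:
$U = 6$ ($U = \frac{-2 - 4}{1 - 2} = - \frac{6}{-1} = \left(-6\right) \left(-1\right) = 6$)
$E = 25$ ($E = 7 + 6 \cdot 3 = 7 + 18 = 25$)
$\left(2 \cdot 6 \cdot 1 + E\right)^{2} = \left(2 \cdot 6 \cdot 1 + 25\right)^{2} = \left(12 \cdot 1 + 25\right)^{2} = \left(12 + 25\right)^{2} = 37^{2} = 1369$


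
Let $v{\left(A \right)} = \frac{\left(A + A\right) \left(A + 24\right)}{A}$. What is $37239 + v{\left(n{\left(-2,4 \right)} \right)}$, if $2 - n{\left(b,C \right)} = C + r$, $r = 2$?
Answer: $37279$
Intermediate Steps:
$n{\left(b,C \right)} = - C$ ($n{\left(b,C \right)} = 2 - \left(C + 2\right) = 2 - \left(2 + C\right) = - C$)
$v{\left(A \right)} = 48 + 2 A$ ($v{\left(A \right)} = \frac{2 A \left(24 + A\right)}{A} = 48 + 2 A$)
$37239 + v{\left(n{\left(-2,4 \right)} \right)} = 37239 + \left(48 + 2 \left(\left(-1\right) 4\right)\right) = 37239 + \left(48 + 2 \left(-4\right)\right) = 37239 + \left(48 - 8\right) = 37239 + 40 = 37279$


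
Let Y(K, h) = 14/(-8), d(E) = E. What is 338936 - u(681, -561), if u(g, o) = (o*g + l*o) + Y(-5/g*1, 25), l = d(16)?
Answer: 2919819/4 ≈ 7.2996e+5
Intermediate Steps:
l = 16
Y(K, h) = -7/4 (Y(K, h) = 14*(-⅛) = -7/4)
u(g, o) = -7/4 + 16*o + g*o (u(g, o) = (o*g + 16*o) - 7/4 = (g*o + 16*o) - 7/4 = (16*o + g*o) - 7/4 = -7/4 + 16*o + g*o)
338936 - u(681, -561) = 338936 - (-7/4 + 16*(-561) + 681*(-561)) = 338936 - (-7/4 - 8976 - 382041) = 338936 - 1*(-1564075/4) = 338936 + 1564075/4 = 2919819/4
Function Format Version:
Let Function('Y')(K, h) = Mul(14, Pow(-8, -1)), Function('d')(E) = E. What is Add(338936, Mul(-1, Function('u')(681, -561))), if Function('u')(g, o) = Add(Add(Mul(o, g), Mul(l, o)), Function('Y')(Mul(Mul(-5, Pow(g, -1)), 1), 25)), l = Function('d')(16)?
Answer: Rational(2919819, 4) ≈ 7.2996e+5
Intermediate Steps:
l = 16
Function('Y')(K, h) = Rational(-7, 4) (Function('Y')(K, h) = Mul(14, Rational(-1, 8)) = Rational(-7, 4))
Function('u')(g, o) = Add(Rational(-7, 4), Mul(16, o), Mul(g, o)) (Function('u')(g, o) = Add(Add(Mul(o, g), Mul(16, o)), Rational(-7, 4)) = Add(Add(Mul(g, o), Mul(16, o)), Rational(-7, 4)) = Add(Add(Mul(16, o), Mul(g, o)), Rational(-7, 4)) = Add(Rational(-7, 4), Mul(16, o), Mul(g, o)))
Add(338936, Mul(-1, Function('u')(681, -561))) = Add(338936, Mul(-1, Add(Rational(-7, 4), Mul(16, -561), Mul(681, -561)))) = Add(338936, Mul(-1, Add(Rational(-7, 4), -8976, -382041))) = Add(338936, Mul(-1, Rational(-1564075, 4))) = Add(338936, Rational(1564075, 4)) = Rational(2919819, 4)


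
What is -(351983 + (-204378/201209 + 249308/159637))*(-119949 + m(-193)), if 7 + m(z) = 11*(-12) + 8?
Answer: 1357606790861416546000/32120401133 ≈ 4.2266e+10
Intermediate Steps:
m(z) = -131 (m(z) = -7 + (11*(-12) + 8) = -7 + (-132 + 8) = -7 - 124 = -131)
-(351983 + (-204378/201209 + 249308/159637))*(-119949 + m(-193)) = -(351983 + (-204378/201209 + 249308/159637))*(-119949 - 131) = -(351983 + (-204378*1/201209 + 249308*(1/159637)))*(-120080) = -(351983 + (-204378/201209 + 249308/159637))*(-120080) = -(351983 + 17536722586/32120401133)*(-120080) = -11305852688719325*(-120080)/32120401133 = -1*(-1357606790861416546000/32120401133) = 1357606790861416546000/32120401133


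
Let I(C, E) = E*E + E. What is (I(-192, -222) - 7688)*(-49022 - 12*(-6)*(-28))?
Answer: -2111646212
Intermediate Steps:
I(C, E) = E + E² (I(C, E) = E² + E = E + E²)
(I(-192, -222) - 7688)*(-49022 - 12*(-6)*(-28)) = (-222*(1 - 222) - 7688)*(-49022 - 12*(-6)*(-28)) = (-222*(-221) - 7688)*(-49022 + 72*(-28)) = (49062 - 7688)*(-49022 - 2016) = 41374*(-51038) = -2111646212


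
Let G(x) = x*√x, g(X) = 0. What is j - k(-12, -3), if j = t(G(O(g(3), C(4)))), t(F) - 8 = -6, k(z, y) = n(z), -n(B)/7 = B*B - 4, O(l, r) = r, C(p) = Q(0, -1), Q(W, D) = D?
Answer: 982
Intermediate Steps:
C(p) = -1
G(x) = x^(3/2)
n(B) = 28 - 7*B² (n(B) = -7*(B*B - 4) = -7*(B² - 4) = -7*(-4 + B²) = 28 - 7*B²)
k(z, y) = 28 - 7*z²
t(F) = 2 (t(F) = 8 - 6 = 2)
j = 2
j - k(-12, -3) = 2 - (28 - 7*(-12)²) = 2 - (28 - 7*144) = 2 - (28 - 1008) = 2 - 1*(-980) = 2 + 980 = 982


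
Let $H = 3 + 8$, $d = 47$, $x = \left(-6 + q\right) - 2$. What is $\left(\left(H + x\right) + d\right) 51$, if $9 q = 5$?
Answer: $\frac{7735}{3} \approx 2578.3$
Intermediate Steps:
$q = \frac{5}{9}$ ($q = \frac{1}{9} \cdot 5 = \frac{5}{9} \approx 0.55556$)
$x = - \frac{67}{9}$ ($x = \left(-6 + \frac{5}{9}\right) - 2 = - \frac{49}{9} - 2 = - \frac{67}{9} \approx -7.4444$)
$H = 11$
$\left(\left(H + x\right) + d\right) 51 = \left(\left(11 - \frac{67}{9}\right) + 47\right) 51 = \left(\frac{32}{9} + 47\right) 51 = \frac{455}{9} \cdot 51 = \frac{7735}{3}$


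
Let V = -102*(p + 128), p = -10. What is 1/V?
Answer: -1/12036 ≈ -8.3084e-5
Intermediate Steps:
V = -12036 (V = -102*(-10 + 128) = -102*118 = -12036)
1/V = 1/(-12036) = -1/12036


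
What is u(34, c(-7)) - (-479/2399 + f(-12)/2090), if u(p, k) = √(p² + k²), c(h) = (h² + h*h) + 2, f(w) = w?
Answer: 514949/2506955 + 2*√2789 ≈ 105.83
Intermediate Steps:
c(h) = 2 + 2*h² (c(h) = (h² + h²) + 2 = 2*h² + 2 = 2 + 2*h²)
u(p, k) = √(k² + p²)
u(34, c(-7)) - (-479/2399 + f(-12)/2090) = √((2 + 2*(-7)²)² + 34²) - (-479/2399 - 12/2090) = √((2 + 2*49)² + 1156) - (-479*1/2399 - 12*1/2090) = √((2 + 98)² + 1156) - (-479/2399 - 6/1045) = √(100² + 1156) - 1*(-514949/2506955) = √(10000 + 1156) + 514949/2506955 = √11156 + 514949/2506955 = 2*√2789 + 514949/2506955 = 514949/2506955 + 2*√2789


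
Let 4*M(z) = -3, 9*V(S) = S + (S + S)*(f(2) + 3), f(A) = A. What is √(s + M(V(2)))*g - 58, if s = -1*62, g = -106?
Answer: -58 - 53*I*√251 ≈ -58.0 - 839.68*I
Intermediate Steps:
V(S) = 11*S/9 (V(S) = (S + (S + S)*(2 + 3))/9 = (S + (2*S)*5)/9 = (S + 10*S)/9 = (11*S)/9 = 11*S/9)
M(z) = -¾ (M(z) = (¼)*(-3) = -¾)
s = -62
√(s + M(V(2)))*g - 58 = √(-62 - ¾)*(-106) - 58 = √(-251/4)*(-106) - 58 = (I*√251/2)*(-106) - 58 = -53*I*√251 - 58 = -58 - 53*I*√251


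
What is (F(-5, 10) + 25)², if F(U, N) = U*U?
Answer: 2500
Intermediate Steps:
F(U, N) = U²
(F(-5, 10) + 25)² = ((-5)² + 25)² = (25 + 25)² = 50² = 2500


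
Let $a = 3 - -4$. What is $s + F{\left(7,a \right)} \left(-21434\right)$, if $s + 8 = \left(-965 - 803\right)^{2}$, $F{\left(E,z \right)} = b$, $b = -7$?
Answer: $3275854$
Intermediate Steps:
$a = 7$ ($a = 3 + 4 = 7$)
$F{\left(E,z \right)} = -7$
$s = 3125816$ ($s = -8 + \left(-965 - 803\right)^{2} = -8 + \left(-1768\right)^{2} = -8 + 3125824 = 3125816$)
$s + F{\left(7,a \right)} \left(-21434\right) = 3125816 - -150038 = 3125816 + 150038 = 3275854$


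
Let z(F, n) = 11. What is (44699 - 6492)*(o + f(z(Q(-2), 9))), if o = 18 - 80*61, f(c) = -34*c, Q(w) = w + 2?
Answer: -200051852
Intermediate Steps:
Q(w) = 2 + w
o = -4862 (o = 18 - 4880 = -4862)
(44699 - 6492)*(o + f(z(Q(-2), 9))) = (44699 - 6492)*(-4862 - 34*11) = 38207*(-4862 - 374) = 38207*(-5236) = -200051852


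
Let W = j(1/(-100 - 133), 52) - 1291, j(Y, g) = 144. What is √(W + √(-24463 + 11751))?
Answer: √(-1147 + 2*I*√3178) ≈ 1.6625 + 33.908*I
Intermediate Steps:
W = -1147 (W = 144 - 1291 = -1147)
√(W + √(-24463 + 11751)) = √(-1147 + √(-24463 + 11751)) = √(-1147 + √(-12712)) = √(-1147 + 2*I*√3178)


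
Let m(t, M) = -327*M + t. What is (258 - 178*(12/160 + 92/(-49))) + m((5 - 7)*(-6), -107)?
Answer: 34868257/980 ≈ 35580.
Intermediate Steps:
m(t, M) = t - 327*M
(258 - 178*(12/160 + 92/(-49))) + m((5 - 7)*(-6), -107) = (258 - 178*(12/160 + 92/(-49))) + ((5 - 7)*(-6) - 327*(-107)) = (258 - 178*(12*(1/160) + 92*(-1/49))) + (-2*(-6) + 34989) = (258 - 178*(3/40 - 92/49)) + (12 + 34989) = (258 - 178*(-3533/1960)) + 35001 = (258 + 314437/980) + 35001 = 567277/980 + 35001 = 34868257/980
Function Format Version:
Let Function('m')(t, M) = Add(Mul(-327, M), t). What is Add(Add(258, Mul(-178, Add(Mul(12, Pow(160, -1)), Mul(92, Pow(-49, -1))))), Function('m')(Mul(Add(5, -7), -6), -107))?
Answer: Rational(34868257, 980) ≈ 35580.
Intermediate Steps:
Function('m')(t, M) = Add(t, Mul(-327, M))
Add(Add(258, Mul(-178, Add(Mul(12, Pow(160, -1)), Mul(92, Pow(-49, -1))))), Function('m')(Mul(Add(5, -7), -6), -107)) = Add(Add(258, Mul(-178, Add(Mul(12, Pow(160, -1)), Mul(92, Pow(-49, -1))))), Add(Mul(Add(5, -7), -6), Mul(-327, -107))) = Add(Add(258, Mul(-178, Add(Mul(12, Rational(1, 160)), Mul(92, Rational(-1, 49))))), Add(Mul(-2, -6), 34989)) = Add(Add(258, Mul(-178, Add(Rational(3, 40), Rational(-92, 49)))), Add(12, 34989)) = Add(Add(258, Mul(-178, Rational(-3533, 1960))), 35001) = Add(Add(258, Rational(314437, 980)), 35001) = Add(Rational(567277, 980), 35001) = Rational(34868257, 980)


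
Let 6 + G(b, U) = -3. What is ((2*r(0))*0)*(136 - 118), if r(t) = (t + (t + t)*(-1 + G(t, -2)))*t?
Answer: 0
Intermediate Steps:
G(b, U) = -9 (G(b, U) = -6 - 3 = -9)
r(t) = -19*t² (r(t) = (t + (t + t)*(-1 - 9))*t = (t + (2*t)*(-10))*t = (t - 20*t)*t = (-19*t)*t = -19*t²)
((2*r(0))*0)*(136 - 118) = ((2*(-19*0²))*0)*(136 - 118) = ((2*(-19*0))*0)*18 = ((2*0)*0)*18 = (0*0)*18 = 0*18 = 0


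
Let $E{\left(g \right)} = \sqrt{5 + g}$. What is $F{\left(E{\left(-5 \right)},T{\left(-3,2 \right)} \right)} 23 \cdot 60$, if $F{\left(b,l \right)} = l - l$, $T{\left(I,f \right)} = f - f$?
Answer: $0$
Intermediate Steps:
$T{\left(I,f \right)} = 0$
$F{\left(b,l \right)} = 0$
$F{\left(E{\left(-5 \right)},T{\left(-3,2 \right)} \right)} 23 \cdot 60 = 0 \cdot 23 \cdot 60 = 0 \cdot 60 = 0$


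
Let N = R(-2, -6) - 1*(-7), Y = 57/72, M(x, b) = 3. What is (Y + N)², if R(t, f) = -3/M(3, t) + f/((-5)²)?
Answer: 15452761/360000 ≈ 42.924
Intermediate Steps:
R(t, f) = -1 + f/25 (R(t, f) = -3/3 + f/((-5)²) = -3*⅓ + f/25 = -1 + f*(1/25) = -1 + f/25)
Y = 19/24 (Y = 57*(1/72) = 19/24 ≈ 0.79167)
N = 144/25 (N = (-1 + (1/25)*(-6)) - 1*(-7) = (-1 - 6/25) + 7 = -31/25 + 7 = 144/25 ≈ 5.7600)
(Y + N)² = (19/24 + 144/25)² = (3931/600)² = 15452761/360000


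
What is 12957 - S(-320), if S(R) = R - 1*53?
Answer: 13330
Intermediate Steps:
S(R) = -53 + R (S(R) = R - 53 = -53 + R)
12957 - S(-320) = 12957 - (-53 - 320) = 12957 - 1*(-373) = 12957 + 373 = 13330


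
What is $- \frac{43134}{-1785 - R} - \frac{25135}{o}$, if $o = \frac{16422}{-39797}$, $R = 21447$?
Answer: $\frac{113919716047}{1870176} \approx 60914.0$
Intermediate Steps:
$o = - \frac{966}{2341}$ ($o = 16422 \left(- \frac{1}{39797}\right) = - \frac{966}{2341} \approx -0.41264$)
$- \frac{43134}{-1785 - R} - \frac{25135}{o} = - \frac{43134}{-1785 - 21447} - \frac{25135}{- \frac{966}{2341}} = - \frac{43134}{-1785 - 21447} - - \frac{58841035}{966} = - \frac{43134}{-23232} + \frac{58841035}{966} = \left(-43134\right) \left(- \frac{1}{23232}\right) + \frac{58841035}{966} = \frac{7189}{3872} + \frac{58841035}{966} = \frac{113919716047}{1870176}$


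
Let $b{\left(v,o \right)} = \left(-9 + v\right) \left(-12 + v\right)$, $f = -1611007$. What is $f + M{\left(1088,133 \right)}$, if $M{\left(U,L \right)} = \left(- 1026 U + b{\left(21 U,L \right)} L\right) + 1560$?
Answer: $69363610997$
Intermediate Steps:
$b{\left(v,o \right)} = \left(-12 + v\right) \left(-9 + v\right)$
$M{\left(U,L \right)} = 1560 - 1026 U + L \left(108 - 441 U + 441 U^{2}\right)$ ($M{\left(U,L \right)} = \left(- 1026 U + \left(108 + \left(21 U\right)^{2} - 21 \cdot 21 U\right) L\right) + 1560 = \left(- 1026 U + \left(108 + 441 U^{2} - 441 U\right) L\right) + 1560 = \left(- 1026 U + \left(108 - 441 U + 441 U^{2}\right) L\right) + 1560 = \left(- 1026 U + L \left(108 - 441 U + 441 U^{2}\right)\right) + 1560 = 1560 - 1026 U + L \left(108 - 441 U + 441 U^{2}\right)$)
$f + M{\left(1088,133 \right)} = -1611007 + \left(1560 - 1116288 + 9 \cdot 133 \left(12 - 53312 + 49 \cdot 1088^{2}\right)\right) = -1611007 + \left(1560 - 1116288 + 9 \cdot 133 \left(12 - 53312 + 49 \cdot 1183744\right)\right) = -1611007 + \left(1560 - 1116288 + 9 \cdot 133 \left(12 - 53312 + 58003456\right)\right) = -1611007 + \left(1560 - 1116288 + 9 \cdot 133 \cdot 57950156\right) = -1611007 + \left(1560 - 1116288 + 69366336732\right) = -1611007 + 69365222004 = 69363610997$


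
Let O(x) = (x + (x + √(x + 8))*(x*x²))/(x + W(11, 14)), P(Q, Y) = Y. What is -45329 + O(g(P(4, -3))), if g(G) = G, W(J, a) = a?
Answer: -498541/11 - 27*√5/11 ≈ -45327.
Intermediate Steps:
O(x) = (x + x³*(x + √(8 + x)))/(14 + x) (O(x) = (x + (x + √(x + 8))*(x*x²))/(x + 14) = (x + (x + √(8 + x))*x³)/(14 + x) = (x + x³*(x + √(8 + x)))/(14 + x))
-45329 + O(g(P(4, -3))) = -45329 + (-3 + (-3)⁴ + (-3)³*√(8 - 3))/(14 - 3) = -45329 + (-3 + 81 - 27*√5)/11 = -45329 + (78 - 27*√5)/11 = -45329 + (78/11 - 27*√5/11) = -498541/11 - 27*√5/11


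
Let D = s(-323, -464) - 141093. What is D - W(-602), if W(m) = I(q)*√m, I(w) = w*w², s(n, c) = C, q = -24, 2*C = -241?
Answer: -282427/2 + 13824*I*√602 ≈ -1.4121e+5 + 3.3918e+5*I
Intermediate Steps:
C = -241/2 (C = (½)*(-241) = -241/2 ≈ -120.50)
s(n, c) = -241/2
I(w) = w³
W(m) = -13824*√m (W(m) = (-24)³*√m = -13824*√m)
D = -282427/2 (D = -241/2 - 141093 = -282427/2 ≈ -1.4121e+5)
D - W(-602) = -282427/2 - (-13824)*√(-602) = -282427/2 - (-13824)*I*√602 = -282427/2 + 13824*I*√602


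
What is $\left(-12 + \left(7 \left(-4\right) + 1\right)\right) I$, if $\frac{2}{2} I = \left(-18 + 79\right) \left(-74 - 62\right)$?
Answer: $323544$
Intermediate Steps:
$I = -8296$ ($I = \left(-18 + 79\right) \left(-74 - 62\right) = 61 \left(-136\right) = -8296$)
$\left(-12 + \left(7 \left(-4\right) + 1\right)\right) I = \left(-12 + \left(7 \left(-4\right) + 1\right)\right) \left(-8296\right) = \left(-12 + \left(-28 + 1\right)\right) \left(-8296\right) = \left(-12 - 27\right) \left(-8296\right) = \left(-39\right) \left(-8296\right) = 323544$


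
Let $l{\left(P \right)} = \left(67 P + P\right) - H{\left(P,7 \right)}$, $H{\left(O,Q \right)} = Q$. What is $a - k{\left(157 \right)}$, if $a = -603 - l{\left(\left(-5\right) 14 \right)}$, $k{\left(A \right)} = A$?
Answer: $4007$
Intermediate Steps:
$l{\left(P \right)} = -7 + 68 P$ ($l{\left(P \right)} = \left(67 P + P\right) - 7 = 68 P - 7 = -7 + 68 P$)
$a = 4164$ ($a = -603 - \left(-7 + 68 \left(\left(-5\right) 14\right)\right) = -603 - \left(-7 + 68 \left(-70\right)\right) = -603 - \left(-7 - 4760\right) = -603 - -4767 = -603 + 4767 = 4164$)
$a - k{\left(157 \right)} = 4164 - 157 = 4007$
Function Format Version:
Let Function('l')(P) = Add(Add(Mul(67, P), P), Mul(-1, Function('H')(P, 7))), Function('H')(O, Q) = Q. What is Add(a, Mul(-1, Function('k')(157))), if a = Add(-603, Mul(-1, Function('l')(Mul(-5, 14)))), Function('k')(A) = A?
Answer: 4007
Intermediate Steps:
Function('l')(P) = Add(-7, Mul(68, P)) (Function('l')(P) = Add(Add(Mul(67, P), P), Mul(-1, 7)) = Add(Mul(68, P), -7) = Add(-7, Mul(68, P)))
a = 4164 (a = Add(-603, Mul(-1, Add(-7, Mul(68, Mul(-5, 14))))) = Add(-603, Mul(-1, Add(-7, Mul(68, -70)))) = Add(-603, Mul(-1, Add(-7, -4760))) = Add(-603, Mul(-1, -4767)) = Add(-603, 4767) = 4164)
Add(a, Mul(-1, Function('k')(157))) = Add(4164, Mul(-1, 157)) = Add(4164, -157) = 4007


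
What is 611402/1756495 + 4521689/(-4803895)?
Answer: -1001042621853/1687603509605 ≈ -0.59317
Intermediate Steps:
611402/1756495 + 4521689/(-4803895) = 611402*(1/1756495) + 4521689*(-1/4803895) = 611402/1756495 - 4521689/4803895 = -1001042621853/1687603509605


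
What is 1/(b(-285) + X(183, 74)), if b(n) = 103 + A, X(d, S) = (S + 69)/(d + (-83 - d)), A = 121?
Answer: 83/18449 ≈ 0.0044989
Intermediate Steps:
X(d, S) = -69/83 - S/83 (X(d, S) = (69 + S)/(-83) = (69 + S)*(-1/83) = -69/83 - S/83)
b(n) = 224 (b(n) = 103 + 121 = 224)
1/(b(-285) + X(183, 74)) = 1/(224 + (-69/83 - 1/83*74)) = 1/(224 + (-69/83 - 74/83)) = 1/(224 - 143/83) = 1/(18449/83) = 83/18449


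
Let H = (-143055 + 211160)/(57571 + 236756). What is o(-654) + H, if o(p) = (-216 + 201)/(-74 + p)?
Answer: 53995345/214270056 ≈ 0.25200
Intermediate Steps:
o(p) = -15/(-74 + p)
H = 68105/294327 ≈ 0.23139
o(-654) + H = -15/(-74 - 654) + 68105/294327 = -15/(-728) + 68105/294327 = -15*(-1/728) + 68105/294327 = 15/728 + 68105/294327 = 53995345/214270056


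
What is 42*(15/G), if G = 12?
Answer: 105/2 ≈ 52.500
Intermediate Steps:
42*(15/G) = 42*(15/12) = 42*(15*(1/12)) = 42*(5/4) = 105/2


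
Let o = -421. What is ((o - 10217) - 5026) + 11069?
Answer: -4595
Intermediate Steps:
((o - 10217) - 5026) + 11069 = ((-421 - 10217) - 5026) + 11069 = (-10638 - 5026) + 11069 = -15664 + 11069 = -4595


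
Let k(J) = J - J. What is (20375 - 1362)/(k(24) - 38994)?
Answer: -19013/38994 ≈ -0.48759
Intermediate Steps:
k(J) = 0
(20375 - 1362)/(k(24) - 38994) = (20375 - 1362)/(0 - 38994) = 19013/(-38994) = 19013*(-1/38994) = -19013/38994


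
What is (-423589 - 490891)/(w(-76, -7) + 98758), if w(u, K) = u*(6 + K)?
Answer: -457240/49417 ≈ -9.2527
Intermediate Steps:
(-423589 - 490891)/(w(-76, -7) + 98758) = (-423589 - 490891)/(-76*(6 - 7) + 98758) = -914480/(-76*(-1) + 98758) = -914480/(76 + 98758) = -914480/98834 = -914480*1/98834 = -457240/49417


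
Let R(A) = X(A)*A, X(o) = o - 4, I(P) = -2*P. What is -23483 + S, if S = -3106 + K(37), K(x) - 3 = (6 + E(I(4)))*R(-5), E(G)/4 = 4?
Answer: -25596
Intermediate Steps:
E(G) = 16 (E(G) = 4*4 = 16)
X(o) = -4 + o
R(A) = A*(-4 + A) (R(A) = (-4 + A)*A = A*(-4 + A))
K(x) = 993 (K(x) = 3 + (6 + 16)*(-5*(-4 - 5)) = 3 + 22*(-5*(-9)) = 3 + 22*45 = 3 + 990 = 993)
S = -2113 (S = -3106 + 993 = -2113)
-23483 + S = -23483 - 2113 = -25596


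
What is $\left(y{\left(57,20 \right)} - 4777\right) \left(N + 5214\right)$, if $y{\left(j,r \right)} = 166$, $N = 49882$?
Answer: $-254047656$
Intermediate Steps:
$\left(y{\left(57,20 \right)} - 4777\right) \left(N + 5214\right) = \left(166 - 4777\right) \left(49882 + 5214\right) = \left(-4611\right) 55096 = -254047656$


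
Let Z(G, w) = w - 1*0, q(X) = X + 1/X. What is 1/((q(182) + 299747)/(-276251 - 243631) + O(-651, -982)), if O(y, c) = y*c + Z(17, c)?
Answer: 31539508/20131649760707 ≈ 1.5667e-6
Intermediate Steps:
Z(G, w) = w (Z(G, w) = w + 0 = w)
O(y, c) = c + c*y (O(y, c) = y*c + c = c*y + c = c + c*y)
1/((q(182) + 299747)/(-276251 - 243631) + O(-651, -982)) = 1/(((182 + 1/182) + 299747)/(-276251 - 243631) - 982*(1 - 651)) = 1/(((182 + 1/182) + 299747)/(-519882) - 982*(-650)) = 1/((33125/182 + 299747)*(-1/519882) + 638300) = 1/((54587079/182)*(-1/519882) + 638300) = 1/(-18195693/31539508 + 638300) = 1/(20131649760707/31539508) = 31539508/20131649760707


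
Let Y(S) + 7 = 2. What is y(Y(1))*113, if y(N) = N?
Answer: -565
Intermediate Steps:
Y(S) = -5 (Y(S) = -7 + 2 = -5)
y(Y(1))*113 = -5*113 = -565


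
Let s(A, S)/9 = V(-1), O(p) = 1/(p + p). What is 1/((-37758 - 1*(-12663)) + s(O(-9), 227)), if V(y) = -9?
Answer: -1/25176 ≈ -3.9720e-5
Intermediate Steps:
O(p) = 1/(2*p)
s(A, S) = -81 (s(A, S) = 9*(-9) = -81)
1/((-37758 - 1*(-12663)) + s(O(-9), 227)) = 1/((-37758 - 1*(-12663)) - 81) = 1/((-37758 + 12663) - 81) = 1/(-25095 - 81) = 1/(-25176) = -1/25176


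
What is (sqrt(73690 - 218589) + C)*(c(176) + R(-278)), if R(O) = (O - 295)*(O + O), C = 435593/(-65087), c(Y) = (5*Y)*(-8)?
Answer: -135708127964/65087 + 311548*I*sqrt(144899) ≈ -2.085e+6 + 1.1859e+8*I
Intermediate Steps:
c(Y) = -40*Y
C = -435593/65087 (C = 435593*(-1/65087) = -435593/65087 ≈ -6.6925)
R(O) = 2*O*(-295 + O) (R(O) = (-295 + O)*(2*O) = 2*O*(-295 + O))
(sqrt(73690 - 218589) + C)*(c(176) + R(-278)) = (sqrt(73690 - 218589) - 435593/65087)*(-40*176 + 2*(-278)*(-295 - 278)) = (sqrt(-144899) - 435593/65087)*(-7040 + 2*(-278)*(-573)) = (I*sqrt(144899) - 435593/65087)*(-7040 + 318588) = (-435593/65087 + I*sqrt(144899))*311548 = -135708127964/65087 + 311548*I*sqrt(144899)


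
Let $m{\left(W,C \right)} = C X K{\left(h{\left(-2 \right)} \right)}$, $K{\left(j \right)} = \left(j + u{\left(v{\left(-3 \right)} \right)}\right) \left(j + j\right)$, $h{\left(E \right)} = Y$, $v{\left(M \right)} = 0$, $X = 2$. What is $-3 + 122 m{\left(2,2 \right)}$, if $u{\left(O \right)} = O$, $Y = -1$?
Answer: $973$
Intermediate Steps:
$h{\left(E \right)} = -1$
$K{\left(j \right)} = 2 j^{2}$ ($K{\left(j \right)} = \left(j + 0\right) \left(j + j\right) = j 2 j = 2 j^{2}$)
$m{\left(W,C \right)} = 4 C$ ($m{\left(W,C \right)} = C 2 \cdot 2 \left(-1\right)^{2} = 2 C 2 \cdot 1 = 2 C 2 = 4 C$)
$-3 + 122 m{\left(2,2 \right)} = -3 + 122 \cdot 4 \cdot 2 = -3 + 122 \cdot 8 = -3 + 976 = 973$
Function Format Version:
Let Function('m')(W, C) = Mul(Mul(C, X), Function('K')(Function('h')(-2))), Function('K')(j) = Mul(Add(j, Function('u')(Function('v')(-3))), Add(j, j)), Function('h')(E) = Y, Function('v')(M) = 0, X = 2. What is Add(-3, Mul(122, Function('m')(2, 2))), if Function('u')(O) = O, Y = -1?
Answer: 973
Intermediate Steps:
Function('h')(E) = -1
Function('K')(j) = Mul(2, Pow(j, 2)) (Function('K')(j) = Mul(Add(j, 0), Add(j, j)) = Mul(j, Mul(2, j)) = Mul(2, Pow(j, 2)))
Function('m')(W, C) = Mul(4, C) (Function('m')(W, C) = Mul(Mul(C, 2), Mul(2, Pow(-1, 2))) = Mul(Mul(2, C), Mul(2, 1)) = Mul(Mul(2, C), 2) = Mul(4, C))
Add(-3, Mul(122, Function('m')(2, 2))) = Add(-3, Mul(122, Mul(4, 2))) = Add(-3, Mul(122, 8)) = Add(-3, 976) = 973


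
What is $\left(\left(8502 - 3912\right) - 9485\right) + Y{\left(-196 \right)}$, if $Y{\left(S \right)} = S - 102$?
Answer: $-5193$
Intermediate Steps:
$Y{\left(S \right)} = -102 + S$
$\left(\left(8502 - 3912\right) - 9485\right) + Y{\left(-196 \right)} = \left(\left(8502 - 3912\right) - 9485\right) - 298 = \left(4590 - 9485\right) - 298 = -4895 - 298 = -5193$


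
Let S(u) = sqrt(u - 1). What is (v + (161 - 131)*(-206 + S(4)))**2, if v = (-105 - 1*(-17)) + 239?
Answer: 36351541 - 361740*sqrt(3) ≈ 3.5725e+7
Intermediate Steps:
S(u) = sqrt(-1 + u)
v = 151 (v = (-105 + 17) + 239 = -88 + 239 = 151)
(v + (161 - 131)*(-206 + S(4)))**2 = (151 + (161 - 131)*(-206 + sqrt(-1 + 4)))**2 = (151 + 30*(-206 + sqrt(3)))**2 = (151 + (-6180 + 30*sqrt(3)))**2 = (-6029 + 30*sqrt(3))**2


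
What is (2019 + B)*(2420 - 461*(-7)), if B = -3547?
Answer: -8628616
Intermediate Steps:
(2019 + B)*(2420 - 461*(-7)) = (2019 - 3547)*(2420 - 461*(-7)) = -1528*(2420 + 3227) = -1528*5647 = -8628616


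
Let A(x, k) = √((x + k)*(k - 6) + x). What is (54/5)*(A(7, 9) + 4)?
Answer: 216/5 + 54*√55/5 ≈ 123.29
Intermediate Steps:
A(x, k) = √(x + (-6 + k)*(k + x)) (A(x, k) = √((k + x)*(-6 + k) + x) = √((-6 + k)*(k + x) + x) = √(x + (-6 + k)*(k + x)))
(54/5)*(A(7, 9) + 4) = (54/5)*(√(9² - 6*9 - 5*7 + 9*7) + 4) = (54*(⅕))*(√(81 - 54 - 35 + 63) + 4) = 54*(√55 + 4)/5 = 54*(4 + √55)/5 = 216/5 + 54*√55/5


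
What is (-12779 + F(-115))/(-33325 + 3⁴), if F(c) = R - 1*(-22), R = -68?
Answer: 12825/33244 ≈ 0.38578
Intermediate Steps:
F(c) = -46 (F(c) = -68 - 1*(-22) = -68 + 22 = -46)
(-12779 + F(-115))/(-33325 + 3⁴) = (-12779 - 46)/(-33325 + 3⁴) = -12825/(-33325 + 81) = -12825/(-33244) = -12825*(-1/33244) = 12825/33244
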